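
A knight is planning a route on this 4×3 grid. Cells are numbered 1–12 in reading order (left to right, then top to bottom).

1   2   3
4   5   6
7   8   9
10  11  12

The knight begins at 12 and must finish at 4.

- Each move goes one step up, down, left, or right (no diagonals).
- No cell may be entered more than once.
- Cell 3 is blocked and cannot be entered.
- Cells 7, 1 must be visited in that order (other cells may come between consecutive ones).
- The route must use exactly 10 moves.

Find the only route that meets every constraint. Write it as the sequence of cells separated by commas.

The waypoints must appear in the order 7, 1, with no cell reused.
Route from 12: left 2 to 10, up 1 to 7, right 2 to 9, up 1 to 6, left 1 to 5, up 1 to 2, left 1 to 1, down 1 to 4 — 10 moves in all.
Check: order respected (7 at step 3, 1 at step 9); 10 moves as required.

12, 11, 10, 7, 8, 9, 6, 5, 2, 1, 4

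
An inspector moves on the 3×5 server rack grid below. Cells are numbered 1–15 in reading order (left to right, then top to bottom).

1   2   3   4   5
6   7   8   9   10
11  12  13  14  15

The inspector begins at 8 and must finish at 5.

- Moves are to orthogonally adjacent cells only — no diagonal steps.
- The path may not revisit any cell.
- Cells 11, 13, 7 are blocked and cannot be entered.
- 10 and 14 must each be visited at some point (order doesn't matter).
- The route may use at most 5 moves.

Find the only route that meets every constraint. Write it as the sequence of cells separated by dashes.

8 - 9 - 14 - 15 - 10 - 5

The budget equals the shortest possible length, so every move has to be on a shortest route through the required cells.
Route from 8: right to 9, down to 14, right to 15, 2× up (reaching 5) — 5 moves in all.
Check: all required cells visited; 5 ≤ 5 moves.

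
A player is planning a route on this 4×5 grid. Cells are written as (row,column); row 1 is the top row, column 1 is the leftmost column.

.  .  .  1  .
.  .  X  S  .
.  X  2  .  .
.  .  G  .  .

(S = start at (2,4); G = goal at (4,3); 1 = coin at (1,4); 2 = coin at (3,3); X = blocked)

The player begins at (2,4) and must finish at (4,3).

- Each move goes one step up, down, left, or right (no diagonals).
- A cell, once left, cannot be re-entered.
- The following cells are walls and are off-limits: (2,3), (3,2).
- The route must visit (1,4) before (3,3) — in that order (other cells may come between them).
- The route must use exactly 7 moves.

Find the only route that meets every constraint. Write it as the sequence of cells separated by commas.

(2,4), (1,4), (1,5), (2,5), (3,5), (3,4), (3,3), (4,3)

The waypoints must appear in the order (1,4), (3,3), with no cell reused.
Route from (2,4): up to (1,4), right to (1,5), 2× down (reaching (3,5)), 2× left (reaching (3,3)), down to (4,3) — 7 moves in all.
Check: order respected (1 at step 1, 2 at step 6); 7 moves as required.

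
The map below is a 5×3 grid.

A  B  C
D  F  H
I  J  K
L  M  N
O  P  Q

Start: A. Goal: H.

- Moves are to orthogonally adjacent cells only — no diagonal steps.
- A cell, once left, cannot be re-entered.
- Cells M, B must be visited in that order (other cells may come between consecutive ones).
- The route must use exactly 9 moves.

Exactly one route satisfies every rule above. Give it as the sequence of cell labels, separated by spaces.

The waypoints must appear in the order M, B, with no cell reused.
Route from A: 3× down (reaching L), right to M, 3× up (reaching B), right to C, down to H — 9 moves in all.
Check: order respected (M at step 4, B at step 7); 9 moves as required.

A D I L M J F B C H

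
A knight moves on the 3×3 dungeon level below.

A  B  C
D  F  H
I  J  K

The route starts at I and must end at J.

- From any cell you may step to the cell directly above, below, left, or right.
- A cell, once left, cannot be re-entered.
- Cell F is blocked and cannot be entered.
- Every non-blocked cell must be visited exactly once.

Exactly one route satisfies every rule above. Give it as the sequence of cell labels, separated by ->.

Need to visit all 8 open cells exactly once, starting at I and ending at J.
Cell A has only two open neighbours (D and B), so the path must pass straight through it: one of those is the cell it's entered from and the other is where it exits.
Route from I: up 2 to A, right 2 to C, down 2 to K, left 1 to J — 7 moves in all.
Check: all 8 open cells covered.

I -> D -> A -> B -> C -> H -> K -> J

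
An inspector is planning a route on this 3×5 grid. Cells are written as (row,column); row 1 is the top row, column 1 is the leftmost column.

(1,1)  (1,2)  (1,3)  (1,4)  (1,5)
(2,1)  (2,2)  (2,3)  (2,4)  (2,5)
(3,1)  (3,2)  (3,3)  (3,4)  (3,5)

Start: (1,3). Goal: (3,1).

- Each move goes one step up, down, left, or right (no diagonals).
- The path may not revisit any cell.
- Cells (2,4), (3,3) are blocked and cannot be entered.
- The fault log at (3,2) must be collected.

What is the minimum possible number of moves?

4

Any route passes through (3,2) somewhere between (1,3) and (3,1). Summing Manhattan distances along the two legs ((1,3) → (3,2) → (3,1)) gives a lower bound of 3 + 1 = 4 moves.
A route of 4 moves achieves this: (1,3) → (2,3) → (2,2) → (3,2) → (3,1).
Since 4 matches the lower bound, it is optimal.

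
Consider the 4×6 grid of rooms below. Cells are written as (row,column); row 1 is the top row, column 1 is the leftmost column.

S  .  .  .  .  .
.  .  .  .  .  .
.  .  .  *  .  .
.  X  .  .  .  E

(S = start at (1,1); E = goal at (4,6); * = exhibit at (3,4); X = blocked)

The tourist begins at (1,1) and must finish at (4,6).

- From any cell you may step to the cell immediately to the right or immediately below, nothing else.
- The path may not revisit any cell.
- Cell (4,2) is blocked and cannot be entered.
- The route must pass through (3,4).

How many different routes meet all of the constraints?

30

A right/down-only route from (1,1) to (4,6) makes exactly 3 down-moves and 5 right-moves in some order.
With no other constraints that would be C(8,3) = 56 routes.
Split at (3,4) and multiply the segment counts (each segment already excludes blocked cells): (1,1)→(3,4): 10; (3,4)→(4,6): 3; product = 30.
That gives 30 routes.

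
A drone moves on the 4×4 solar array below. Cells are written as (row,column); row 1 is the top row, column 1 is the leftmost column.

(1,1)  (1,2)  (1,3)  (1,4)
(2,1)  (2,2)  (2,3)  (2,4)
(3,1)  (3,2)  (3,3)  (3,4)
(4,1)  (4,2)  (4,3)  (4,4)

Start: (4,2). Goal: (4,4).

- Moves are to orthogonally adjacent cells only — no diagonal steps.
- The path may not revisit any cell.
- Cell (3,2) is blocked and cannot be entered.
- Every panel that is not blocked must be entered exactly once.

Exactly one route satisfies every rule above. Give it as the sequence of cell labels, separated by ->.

(4,2) -> (4,1) -> (3,1) -> (2,1) -> (1,1) -> (1,2) -> (2,2) -> (2,3) -> (1,3) -> (1,4) -> (2,4) -> (3,4) -> (3,3) -> (4,3) -> (4,4)

Need to visit all 15 open cells exactly once, starting at (4,2) and ending at (4,4).
Route from (4,2): left 1 to (4,1), up 3 to (1,1), right 1 to (1,2), down 1 to (2,2), right 1 to (2,3), up 1 to (1,3), right 1 to (1,4), down 2 to (3,4), left 1 to (3,3), down 1 to (4,3), right 1 to (4,4) — 14 moves in all.
Check: all 15 open cells covered.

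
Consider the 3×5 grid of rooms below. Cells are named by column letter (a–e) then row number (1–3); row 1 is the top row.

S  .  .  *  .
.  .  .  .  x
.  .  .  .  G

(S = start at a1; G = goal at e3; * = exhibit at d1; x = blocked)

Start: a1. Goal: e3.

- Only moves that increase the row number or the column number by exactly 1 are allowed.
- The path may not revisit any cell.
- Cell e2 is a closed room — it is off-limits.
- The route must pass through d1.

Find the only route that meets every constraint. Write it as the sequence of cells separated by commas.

a1, b1, c1, d1, d2, d3, e3

Moves only go right or down, so the column and row indices never decrease.
Route from a1: right 3 to d1, down 2 to d3, right 1 to e3 — 6 moves in all.
Check: all required cells visited.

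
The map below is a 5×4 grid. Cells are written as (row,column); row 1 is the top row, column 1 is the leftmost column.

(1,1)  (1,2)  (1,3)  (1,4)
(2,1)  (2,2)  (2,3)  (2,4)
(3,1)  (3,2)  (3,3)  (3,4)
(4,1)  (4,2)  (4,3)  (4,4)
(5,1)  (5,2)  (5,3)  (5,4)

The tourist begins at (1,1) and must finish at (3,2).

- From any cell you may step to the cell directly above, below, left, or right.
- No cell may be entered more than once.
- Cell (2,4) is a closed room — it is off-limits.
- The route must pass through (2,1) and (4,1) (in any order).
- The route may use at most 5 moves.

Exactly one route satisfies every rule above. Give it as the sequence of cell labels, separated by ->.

(1,1) -> (2,1) -> (3,1) -> (4,1) -> (4,2) -> (3,2)

The budget equals the shortest possible length, so every move has to be on a shortest route through the required cells.
Route from (1,1): down 3 to (4,1), right 1 to (4,2), up 1 to (3,2) — 5 moves in all.
Check: all required cells visited; 5 ≤ 5 moves.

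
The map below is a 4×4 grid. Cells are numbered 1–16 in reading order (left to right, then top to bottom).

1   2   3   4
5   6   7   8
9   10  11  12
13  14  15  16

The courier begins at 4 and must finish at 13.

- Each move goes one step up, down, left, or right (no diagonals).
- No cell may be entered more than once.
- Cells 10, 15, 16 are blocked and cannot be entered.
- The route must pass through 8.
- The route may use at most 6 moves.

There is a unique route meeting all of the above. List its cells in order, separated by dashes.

4 - 8 - 7 - 6 - 5 - 9 - 13

The 6-move cap with required stops at 8 leaves no slack for detours.
Route from 4: down 1 to 8, left 3 to 5, down 2 to 13 — 6 moves in all.
Check: all required cells visited; 6 ≤ 6 moves.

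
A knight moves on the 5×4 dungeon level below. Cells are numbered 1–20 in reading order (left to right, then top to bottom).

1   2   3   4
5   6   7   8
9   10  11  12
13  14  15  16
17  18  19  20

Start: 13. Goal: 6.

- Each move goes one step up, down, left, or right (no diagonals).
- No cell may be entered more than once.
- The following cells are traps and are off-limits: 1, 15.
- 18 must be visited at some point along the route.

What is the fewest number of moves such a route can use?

5

Any route passes through 18 somewhere between 13 and 6. Summing Manhattan distances along the two legs (13 → 18 → 6) gives a lower bound of 2 + 3 = 5 moves.
A route of 5 moves achieves this: 13 → 17 → 18 → 14 → 10 → 6.
Since 5 matches the lower bound, it is optimal.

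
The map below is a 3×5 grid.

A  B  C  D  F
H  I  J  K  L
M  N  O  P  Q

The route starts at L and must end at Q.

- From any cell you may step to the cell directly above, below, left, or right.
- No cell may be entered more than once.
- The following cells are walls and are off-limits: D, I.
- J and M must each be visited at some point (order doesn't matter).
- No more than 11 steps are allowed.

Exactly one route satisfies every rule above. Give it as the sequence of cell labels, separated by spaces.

L K J C B A H M N O P Q

The budget equals the shortest possible length, so every move has to be on a shortest route through the required cells.
Route from L: left 2 to J, up 1 to C, left 2 to A, down 2 to M, right 4 to Q — 11 moves in all.
Check: all required cells visited; 11 ≤ 11 moves.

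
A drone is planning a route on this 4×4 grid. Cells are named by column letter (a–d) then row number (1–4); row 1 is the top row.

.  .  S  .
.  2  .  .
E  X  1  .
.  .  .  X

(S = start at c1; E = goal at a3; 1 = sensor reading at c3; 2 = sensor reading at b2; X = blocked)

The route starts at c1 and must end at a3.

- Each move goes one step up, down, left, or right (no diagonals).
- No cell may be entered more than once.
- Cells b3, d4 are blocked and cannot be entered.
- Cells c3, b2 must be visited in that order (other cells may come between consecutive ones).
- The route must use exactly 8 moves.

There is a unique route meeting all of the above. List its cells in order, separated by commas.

c1, d1, d2, d3, c3, c2, b2, a2, a3

The waypoints must appear in the order c3, b2, with no cell reused.
Route from c1: right 1 to d1, down 2 to d3, left 1 to c3, up 1 to c2, left 2 to a2, down 1 to a3 — 8 moves in all.
Check: order respected (1 at step 4, 2 at step 6); 8 moves as required.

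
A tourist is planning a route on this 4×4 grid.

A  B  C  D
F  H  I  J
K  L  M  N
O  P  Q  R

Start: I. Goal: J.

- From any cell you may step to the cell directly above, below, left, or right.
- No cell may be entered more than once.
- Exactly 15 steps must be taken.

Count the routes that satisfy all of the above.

Need simple routes of exactly 15 moves from I to J (Manhattan distance 1, so 7 moves are spent on a detour and 7 undoing it).
Enumerating: I M N R Q P O K L H F A B C D J | I H L M N R Q P O K F A B C D J.
That gives 2 routes.

2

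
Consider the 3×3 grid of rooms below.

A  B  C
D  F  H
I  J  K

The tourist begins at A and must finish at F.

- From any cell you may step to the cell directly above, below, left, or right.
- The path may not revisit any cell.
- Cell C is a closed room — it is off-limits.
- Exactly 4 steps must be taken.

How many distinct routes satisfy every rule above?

Need simple routes of exactly 4 moves from A to F (Manhattan distance 2, so 1 moves are spent on a detour and 1 undoing it).
Enumerating: A D I J F.
That gives 1 route.

1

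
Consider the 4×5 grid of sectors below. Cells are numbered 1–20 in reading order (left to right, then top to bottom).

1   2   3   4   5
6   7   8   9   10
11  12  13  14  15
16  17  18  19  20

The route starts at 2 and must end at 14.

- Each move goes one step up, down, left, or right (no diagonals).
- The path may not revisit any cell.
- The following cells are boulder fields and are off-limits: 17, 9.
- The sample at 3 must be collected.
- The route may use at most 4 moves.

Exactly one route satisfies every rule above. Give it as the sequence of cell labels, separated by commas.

Any route must reach 3 and still end at 14 within 4 moves, so the order of the required stops is forced.
Route from 2: right 1 to 3, down 2 to 13, right 1 to 14 — 4 moves in all.
Check: all required cells visited; 4 ≤ 4 moves.

2, 3, 8, 13, 14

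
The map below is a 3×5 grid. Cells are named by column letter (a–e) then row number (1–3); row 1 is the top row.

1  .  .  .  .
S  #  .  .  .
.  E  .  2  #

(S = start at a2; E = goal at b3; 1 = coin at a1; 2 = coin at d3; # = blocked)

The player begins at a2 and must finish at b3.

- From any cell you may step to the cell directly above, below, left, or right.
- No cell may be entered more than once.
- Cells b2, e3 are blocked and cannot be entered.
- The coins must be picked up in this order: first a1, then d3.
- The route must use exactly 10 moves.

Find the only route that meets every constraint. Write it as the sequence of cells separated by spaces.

a2 a1 b1 c1 d1 e1 e2 d2 d3 c3 b3

The waypoints must appear in the order a1, d3, with no cell reused.
Route from a2: up 1 to a1, right 4 to e1, down 1 to e2, left 1 to d2, down 1 to d3, left 2 to b3 — 10 moves in all.
Check: order respected (1 at step 1, 2 at step 8); 10 moves as required.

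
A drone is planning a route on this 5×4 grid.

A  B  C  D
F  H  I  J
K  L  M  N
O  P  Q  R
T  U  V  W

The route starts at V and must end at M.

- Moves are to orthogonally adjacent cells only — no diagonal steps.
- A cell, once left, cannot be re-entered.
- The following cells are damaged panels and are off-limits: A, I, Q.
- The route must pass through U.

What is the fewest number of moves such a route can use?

4

Any route passes through U somewhere between V and M. Summing Manhattan distances along the two legs (V → U → M) gives a lower bound of 1 + 3 = 4 moves.
A route of 4 moves achieves this: V → U → P → L → M.
Since 4 matches the lower bound, it is optimal.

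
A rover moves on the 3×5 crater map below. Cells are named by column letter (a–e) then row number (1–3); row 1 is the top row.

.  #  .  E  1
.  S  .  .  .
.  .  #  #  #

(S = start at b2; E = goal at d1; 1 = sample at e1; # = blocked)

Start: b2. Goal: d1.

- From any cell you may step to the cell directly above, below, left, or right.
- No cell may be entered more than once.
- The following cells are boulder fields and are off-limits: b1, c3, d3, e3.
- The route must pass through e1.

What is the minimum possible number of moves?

5

Any route passes through e1 somewhere between b2 and d1. Summing Manhattan distances along the two legs (b2 → e1 → d1) gives a lower bound of 4 + 1 = 5 moves.
A route of 5 moves achieves this: b2 → c2 → d2 → e2 → e1 → d1.
Since 5 matches the lower bound, it is optimal.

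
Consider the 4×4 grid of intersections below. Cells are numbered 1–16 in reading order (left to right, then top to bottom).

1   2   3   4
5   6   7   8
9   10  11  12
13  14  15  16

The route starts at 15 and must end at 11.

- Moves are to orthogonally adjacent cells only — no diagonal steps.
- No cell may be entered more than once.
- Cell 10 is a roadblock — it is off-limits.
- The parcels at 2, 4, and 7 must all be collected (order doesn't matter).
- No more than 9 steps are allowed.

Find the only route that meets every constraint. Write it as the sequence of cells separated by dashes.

15 - 16 - 12 - 8 - 4 - 3 - 2 - 6 - 7 - 11

The 9-move cap with required stops at 2, 4, 7 leaves no slack for detours.
Route from 15: right 1 to 16, up 3 to 4, left 2 to 2, down 1 to 6, right 1 to 7, down 1 to 11 — 9 moves in all.
Check: all required cells visited; 9 ≤ 9 moves.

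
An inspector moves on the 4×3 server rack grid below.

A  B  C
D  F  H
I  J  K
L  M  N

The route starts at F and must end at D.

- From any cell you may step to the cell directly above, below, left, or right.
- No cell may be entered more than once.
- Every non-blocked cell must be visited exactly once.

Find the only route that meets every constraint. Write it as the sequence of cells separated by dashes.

Need to visit all 12 open cells exactly once, starting at F and ending at D.
Cell C has only two open neighbours (H and B), so the path must pass straight through it: one of those is the cell it's entered from and the other is where it exits.
Route from F: down to J, left to I, down to L, 2× right (reaching N), 3× up (reaching C), 2× left (reaching A), down to D — 11 moves in all.
Check: all 12 open cells covered.

F - J - I - L - M - N - K - H - C - B - A - D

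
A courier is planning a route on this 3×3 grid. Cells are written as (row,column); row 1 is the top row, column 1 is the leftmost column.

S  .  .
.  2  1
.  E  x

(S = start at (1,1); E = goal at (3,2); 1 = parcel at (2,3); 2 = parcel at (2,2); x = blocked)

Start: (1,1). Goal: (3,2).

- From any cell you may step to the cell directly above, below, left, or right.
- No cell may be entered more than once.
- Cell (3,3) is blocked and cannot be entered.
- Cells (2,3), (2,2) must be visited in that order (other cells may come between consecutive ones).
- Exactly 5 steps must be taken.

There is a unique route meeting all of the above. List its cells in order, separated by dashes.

(1,1) - (1,2) - (1,3) - (2,3) - (2,2) - (3,2)

The waypoints must appear in the order (2,3), (2,2), with no cell reused.
Route from (1,1): 2× right (reaching (1,3)), down to (2,3), left to (2,2), down to (3,2) — 5 moves in all.
Check: order respected (1 at step 3, 2 at step 4); 5 moves as required.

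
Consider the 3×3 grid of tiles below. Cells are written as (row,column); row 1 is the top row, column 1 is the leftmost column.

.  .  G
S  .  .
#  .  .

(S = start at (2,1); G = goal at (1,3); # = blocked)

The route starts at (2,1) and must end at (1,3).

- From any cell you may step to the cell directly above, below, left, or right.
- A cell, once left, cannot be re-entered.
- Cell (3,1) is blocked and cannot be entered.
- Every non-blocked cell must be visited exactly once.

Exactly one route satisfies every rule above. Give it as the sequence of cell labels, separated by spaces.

(2,1) (1,1) (1,2) (2,2) (3,2) (3,3) (2,3) (1,3)

Need to visit all 8 open cells exactly once, starting at (2,1) and ending at (1,3).
Cell (3,2) has only two open neighbours ((2,2) and (3,3)), so the path must pass straight through it: one of those is the cell it's entered from and the other is where it exits.
Route from (2,1): up to (1,1), right to (1,2), 2× down (reaching (3,2)), right to (3,3), 2× up (reaching (1,3)) — 7 moves in all.
Check: all 8 open cells covered.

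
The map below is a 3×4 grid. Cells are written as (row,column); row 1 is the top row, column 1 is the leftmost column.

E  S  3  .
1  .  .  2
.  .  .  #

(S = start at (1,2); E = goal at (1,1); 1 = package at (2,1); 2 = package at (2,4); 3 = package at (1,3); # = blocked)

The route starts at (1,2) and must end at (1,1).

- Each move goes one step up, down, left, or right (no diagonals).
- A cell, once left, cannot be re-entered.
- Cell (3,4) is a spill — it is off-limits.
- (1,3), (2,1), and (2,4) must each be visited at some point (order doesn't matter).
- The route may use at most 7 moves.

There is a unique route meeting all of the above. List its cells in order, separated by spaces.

Any route must reach (1,3), (2,1), and (2,4) and still end at (1,1) within 7 moves, so the order of the required stops is forced.
Route from (1,2): right 2 to (1,4), down 1 to (2,4), left 3 to (2,1), up 1 to (1,1) — 7 moves in all.
Check: all required cells visited; 7 ≤ 7 moves.

(1,2) (1,3) (1,4) (2,4) (2,3) (2,2) (2,1) (1,1)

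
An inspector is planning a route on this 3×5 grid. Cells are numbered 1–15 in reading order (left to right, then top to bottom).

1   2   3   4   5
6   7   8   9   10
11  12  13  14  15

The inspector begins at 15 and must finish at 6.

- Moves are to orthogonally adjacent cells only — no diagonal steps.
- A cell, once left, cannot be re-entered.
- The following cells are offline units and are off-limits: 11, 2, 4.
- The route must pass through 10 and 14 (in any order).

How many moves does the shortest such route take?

Any route passes through 10 and 14 in some order between 15 and 6. Summing Manhattan distances along each leg and taking the cheapest ordering (15 → 14 → 10 → 6) gives a lower bound of 1 + 2 + 4 = 7 moves.
A route of 7 moves achieves this: 15 → 10 → 9 → 14 → 13 → 8 → 7 → 6.
Since 7 matches the lower bound, it is optimal.

7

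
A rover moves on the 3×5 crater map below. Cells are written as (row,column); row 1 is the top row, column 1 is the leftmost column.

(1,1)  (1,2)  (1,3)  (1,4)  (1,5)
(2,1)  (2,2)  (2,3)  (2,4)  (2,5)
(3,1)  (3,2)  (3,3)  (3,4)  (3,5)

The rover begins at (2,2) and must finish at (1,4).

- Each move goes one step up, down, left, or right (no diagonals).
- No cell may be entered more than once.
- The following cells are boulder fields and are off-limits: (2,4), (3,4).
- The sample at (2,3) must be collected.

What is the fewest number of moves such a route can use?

3

Any route passes through (2,3) somewhere between (2,2) and (1,4). Summing Manhattan distances along the two legs ((2,2) → (2,3) → (1,4)) gives a lower bound of 1 + 2 = 3 moves.
A route of 3 moves achieves this: (2,2) → (2,3) → (1,3) → (1,4).
Since 3 matches the lower bound, it is optimal.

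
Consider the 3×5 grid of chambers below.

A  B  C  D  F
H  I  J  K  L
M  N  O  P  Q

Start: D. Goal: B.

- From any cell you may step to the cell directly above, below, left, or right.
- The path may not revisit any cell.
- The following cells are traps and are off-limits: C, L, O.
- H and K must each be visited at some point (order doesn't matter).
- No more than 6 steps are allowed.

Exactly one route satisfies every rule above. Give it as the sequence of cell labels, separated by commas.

D, K, J, I, H, A, B

Any route must reach H and K and still end at B within 6 moves, so the order of the required stops is forced.
Route from D: down to K, 3× left (reaching H), up to A, right to B — 6 moves in all.
Check: all required cells visited; 6 ≤ 6 moves.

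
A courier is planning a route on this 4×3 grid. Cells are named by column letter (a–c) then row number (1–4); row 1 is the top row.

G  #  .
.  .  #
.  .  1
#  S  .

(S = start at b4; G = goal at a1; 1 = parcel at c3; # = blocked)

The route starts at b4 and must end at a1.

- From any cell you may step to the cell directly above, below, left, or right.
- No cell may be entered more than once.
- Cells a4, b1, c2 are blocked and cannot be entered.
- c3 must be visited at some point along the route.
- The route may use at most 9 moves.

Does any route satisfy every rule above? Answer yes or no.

yes

One route that works: b4 → c4 → c3 → b3 → b2 → a2 → a1.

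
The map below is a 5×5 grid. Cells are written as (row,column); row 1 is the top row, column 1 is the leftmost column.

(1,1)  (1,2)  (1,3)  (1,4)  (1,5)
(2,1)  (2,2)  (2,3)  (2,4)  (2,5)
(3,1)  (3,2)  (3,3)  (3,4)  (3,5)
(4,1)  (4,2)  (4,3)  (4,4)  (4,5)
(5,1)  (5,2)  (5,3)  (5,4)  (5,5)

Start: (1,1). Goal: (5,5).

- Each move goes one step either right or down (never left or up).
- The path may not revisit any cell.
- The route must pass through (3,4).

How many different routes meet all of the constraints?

30

A right/down-only route from (1,1) to (5,5) makes exactly 4 down-moves and 4 right-moves in some order.
With no other constraints that would be C(8,4) = 70 routes.
Split at (3,4) and multiply the segment counts: (1,1)→(3,4): 10; (3,4)→(5,5): 3; product = 30.
That gives 30 routes.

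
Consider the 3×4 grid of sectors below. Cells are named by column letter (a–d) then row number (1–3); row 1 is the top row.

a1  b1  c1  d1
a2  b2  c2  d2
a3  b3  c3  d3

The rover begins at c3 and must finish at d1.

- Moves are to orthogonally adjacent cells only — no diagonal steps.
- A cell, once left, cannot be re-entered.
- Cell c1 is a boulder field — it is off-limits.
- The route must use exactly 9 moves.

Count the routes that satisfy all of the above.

Need simple routes of exactly 9 moves from c3 to d1 (Manhattan distance 3, so 3 moves are spent on a detour and 3 undoing it).
Enumerating: c3 b3 a3 a2 a1 b1 b2 c2 d2 d1.
That gives 1 route.

1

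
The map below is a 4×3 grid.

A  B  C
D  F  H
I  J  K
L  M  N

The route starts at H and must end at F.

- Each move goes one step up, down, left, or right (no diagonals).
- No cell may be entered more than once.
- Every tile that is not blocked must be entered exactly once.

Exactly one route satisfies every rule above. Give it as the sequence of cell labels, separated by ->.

Need to visit all 12 open cells exactly once, starting at H and ending at F.
Route from H: up to C, 2× left (reaching A), 3× down (reaching L), 2× right (reaching N), up to K, left to J, up to F — 11 moves in all.
Check: all 12 open cells covered.

H -> C -> B -> A -> D -> I -> L -> M -> N -> K -> J -> F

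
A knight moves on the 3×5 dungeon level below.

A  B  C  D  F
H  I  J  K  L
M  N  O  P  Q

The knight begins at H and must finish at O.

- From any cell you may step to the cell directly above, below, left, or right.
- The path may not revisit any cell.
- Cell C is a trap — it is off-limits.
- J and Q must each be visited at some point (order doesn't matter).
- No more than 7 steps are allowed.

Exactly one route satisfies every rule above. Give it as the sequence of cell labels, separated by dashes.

The 7-move cap with required stops at J, Q leaves no slack for detours.
Route from H: right 4 to L, down 1 to Q, left 2 to O — 7 moves in all.
Check: all required cells visited; 7 ≤ 7 moves.

H - I - J - K - L - Q - P - O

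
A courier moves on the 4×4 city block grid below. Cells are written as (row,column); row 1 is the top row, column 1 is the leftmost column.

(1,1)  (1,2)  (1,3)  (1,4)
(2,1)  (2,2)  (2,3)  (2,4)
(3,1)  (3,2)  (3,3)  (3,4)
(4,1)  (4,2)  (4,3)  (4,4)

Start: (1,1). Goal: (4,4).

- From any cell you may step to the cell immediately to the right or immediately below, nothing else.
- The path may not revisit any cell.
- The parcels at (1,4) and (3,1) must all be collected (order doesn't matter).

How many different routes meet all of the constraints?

A right/down-only route from (1,1) to (4,4) makes exactly 3 down-moves and 3 right-moves in some order.
With no other constraints that would be C(6,3) = 20 routes.
(3,1) is below but to the left of (1,4): going (1,4) → (3,1) would need a leftward move and (3,1) → (1,4) an upward move, so no right/down-only route can visit both required cells.
No route satisfies every constraint, so the count is 0.

0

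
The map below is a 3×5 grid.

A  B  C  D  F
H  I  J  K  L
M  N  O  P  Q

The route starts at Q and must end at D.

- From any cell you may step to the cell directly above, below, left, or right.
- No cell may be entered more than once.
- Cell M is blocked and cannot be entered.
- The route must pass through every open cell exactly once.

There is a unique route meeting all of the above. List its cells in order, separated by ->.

Q -> P -> O -> N -> I -> H -> A -> B -> C -> J -> K -> L -> F -> D

Need to visit all 14 open cells exactly once, starting at Q and ending at D.
Route from Q: left 3 to N, up 1 to I, left 1 to H, up 1 to A, right 2 to C, down 1 to J, right 2 to L, up 1 to F, left 1 to D — 13 moves in all.
Check: all 14 open cells covered.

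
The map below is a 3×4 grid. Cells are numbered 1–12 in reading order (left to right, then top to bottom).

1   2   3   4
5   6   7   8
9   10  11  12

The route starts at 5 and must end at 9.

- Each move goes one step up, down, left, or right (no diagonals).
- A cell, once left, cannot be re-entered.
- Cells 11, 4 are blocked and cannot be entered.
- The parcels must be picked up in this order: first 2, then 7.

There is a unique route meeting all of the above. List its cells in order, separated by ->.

The waypoints must appear in the order 2, 7, with no cell reused.
Route from 5: up 1 to 1, right 2 to 3, down 1 to 7, left 1 to 6, down 1 to 10, left 1 to 9 — 7 moves in all.
Check: order respected (2 at step 2, 7 at step 4).

5 -> 1 -> 2 -> 3 -> 7 -> 6 -> 10 -> 9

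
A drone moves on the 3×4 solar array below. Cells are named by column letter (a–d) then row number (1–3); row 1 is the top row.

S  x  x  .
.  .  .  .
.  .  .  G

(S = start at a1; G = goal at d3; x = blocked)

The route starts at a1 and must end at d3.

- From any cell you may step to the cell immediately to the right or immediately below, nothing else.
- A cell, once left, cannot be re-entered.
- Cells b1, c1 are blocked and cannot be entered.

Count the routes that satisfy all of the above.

A right/down-only route from a1 to d3 makes exactly 2 down-moves and 3 right-moves in some order.
With no other constraints that would be C(5,2) = 10 routes.
Subtract routes through each blocked cell (inclusion–exclusion for overlaps): − through b1: 6 − through c1: 3 + through b1&c1: 3 → 4.
That gives 4 routes.

4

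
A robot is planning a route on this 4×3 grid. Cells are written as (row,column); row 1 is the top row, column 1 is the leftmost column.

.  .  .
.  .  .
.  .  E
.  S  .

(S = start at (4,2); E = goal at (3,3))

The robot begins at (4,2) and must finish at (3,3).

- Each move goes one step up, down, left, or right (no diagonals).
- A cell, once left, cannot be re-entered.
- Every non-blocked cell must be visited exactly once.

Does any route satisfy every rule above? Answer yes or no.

Colour the cells like a checkerboard: each orthogonal step flips colour, so a Hamiltonian route alternates colours. Here there are 6 cells of one colour and 6 of the other, with start on the same colour as the goal — the counts and endpoints can't be arranged into an alternating sequence of length 12, so no Hamiltonian route exists.

no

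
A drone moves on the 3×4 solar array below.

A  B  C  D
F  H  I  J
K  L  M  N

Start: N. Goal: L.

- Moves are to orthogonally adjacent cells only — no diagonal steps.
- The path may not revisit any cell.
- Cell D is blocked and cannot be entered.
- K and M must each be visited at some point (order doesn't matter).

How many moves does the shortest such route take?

6

Any route passes through K and M in some order between N and L. Summing Manhattan distances along each leg and taking the cheapest ordering (N → M → K → L) gives a lower bound of 1 + 2 + 1 = 4 moves.
The shortest route satisfying every rule uses 6 moves: N → M → I → H → F → K → L.
The bound of 4 isn't tight here; checking systematically, no route of length 4 through 5 satisfies every constraint, so 6 is the minimum.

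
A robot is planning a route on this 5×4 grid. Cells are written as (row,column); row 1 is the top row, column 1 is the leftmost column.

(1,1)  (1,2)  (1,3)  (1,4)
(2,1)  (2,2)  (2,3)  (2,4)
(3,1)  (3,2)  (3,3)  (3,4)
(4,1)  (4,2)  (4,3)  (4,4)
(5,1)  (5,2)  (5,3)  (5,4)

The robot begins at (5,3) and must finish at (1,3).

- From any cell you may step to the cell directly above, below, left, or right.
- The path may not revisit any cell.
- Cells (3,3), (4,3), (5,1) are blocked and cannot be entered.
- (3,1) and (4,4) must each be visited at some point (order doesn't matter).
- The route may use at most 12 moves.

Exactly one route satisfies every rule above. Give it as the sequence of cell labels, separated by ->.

The 12-move cap with required stops at (3,1), (4,4) leaves no slack for detours.
Route from (5,3): right to (5,4), 3× up (reaching (2,4)), 2× left (reaching (2,2)), down to (3,2), left to (3,1), 2× up (reaching (1,1)), 2× right (reaching (1,3)) — 12 moves in all.
Check: all required cells visited; 12 ≤ 12 moves.

(5,3) -> (5,4) -> (4,4) -> (3,4) -> (2,4) -> (2,3) -> (2,2) -> (3,2) -> (3,1) -> (2,1) -> (1,1) -> (1,2) -> (1,3)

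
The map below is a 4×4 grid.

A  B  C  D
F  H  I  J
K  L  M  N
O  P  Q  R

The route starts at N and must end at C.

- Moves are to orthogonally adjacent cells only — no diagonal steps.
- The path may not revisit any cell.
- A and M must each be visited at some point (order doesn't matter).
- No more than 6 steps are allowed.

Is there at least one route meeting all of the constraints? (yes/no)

Even ignoring the no-revisit rule, getting from N to C, taking the cheapest ordering N → M → A → C needs at least 1 + 4 + 2 = 7 moves (Manhattan distance per leg), which exceeds the 6-move limit.

no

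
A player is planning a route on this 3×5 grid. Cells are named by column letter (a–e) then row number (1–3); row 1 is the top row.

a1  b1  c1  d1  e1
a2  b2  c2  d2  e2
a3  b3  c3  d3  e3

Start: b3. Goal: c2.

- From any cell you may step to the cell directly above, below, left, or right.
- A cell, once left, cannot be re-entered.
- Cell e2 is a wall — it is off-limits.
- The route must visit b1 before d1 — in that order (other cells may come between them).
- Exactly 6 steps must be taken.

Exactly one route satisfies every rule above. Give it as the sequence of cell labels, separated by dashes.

The waypoints must appear in the order b1, d1, with no cell reused.
Route from b3: up 2 to b1, right 2 to d1, down 1 to d2, left 1 to c2 — 6 moves in all.
Check: order respected (b1 at step 2, d1 at step 4); 6 moves as required.

b3 - b2 - b1 - c1 - d1 - d2 - c2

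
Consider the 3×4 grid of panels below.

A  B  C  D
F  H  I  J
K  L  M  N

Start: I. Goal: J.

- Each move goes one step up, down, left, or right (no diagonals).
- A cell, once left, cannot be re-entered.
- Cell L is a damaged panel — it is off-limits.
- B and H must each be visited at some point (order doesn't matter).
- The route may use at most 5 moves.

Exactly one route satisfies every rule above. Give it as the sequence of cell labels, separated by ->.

I -> H -> B -> C -> D -> J

The budget equals the shortest possible length, so every move has to be on a shortest route through the required cells.
Route from I: left 1 to H, up 1 to B, right 2 to D, down 1 to J — 5 moves in all.
Check: all required cells visited; 5 ≤ 5 moves.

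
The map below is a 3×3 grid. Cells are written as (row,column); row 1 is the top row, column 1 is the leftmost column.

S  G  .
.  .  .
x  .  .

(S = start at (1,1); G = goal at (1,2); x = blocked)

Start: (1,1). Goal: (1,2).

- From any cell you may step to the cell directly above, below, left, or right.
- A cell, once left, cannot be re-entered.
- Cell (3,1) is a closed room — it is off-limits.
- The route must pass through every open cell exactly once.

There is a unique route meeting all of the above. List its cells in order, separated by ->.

(1,1) -> (2,1) -> (2,2) -> (3,2) -> (3,3) -> (2,3) -> (1,3) -> (1,2)

Need to visit all 8 open cells exactly once, starting at (1,1) and ending at (1,2).
Cell (1,3) has only two open neighbours ((2,3) and (1,2)), so the path must pass straight through it: one of those is the cell it's entered from and the other is where it exits.
Route from (1,1): down to (2,1), right to (2,2), down to (3,2), right to (3,3), 2× up (reaching (1,3)), left to (1,2) — 7 moves in all.
Check: all 8 open cells covered.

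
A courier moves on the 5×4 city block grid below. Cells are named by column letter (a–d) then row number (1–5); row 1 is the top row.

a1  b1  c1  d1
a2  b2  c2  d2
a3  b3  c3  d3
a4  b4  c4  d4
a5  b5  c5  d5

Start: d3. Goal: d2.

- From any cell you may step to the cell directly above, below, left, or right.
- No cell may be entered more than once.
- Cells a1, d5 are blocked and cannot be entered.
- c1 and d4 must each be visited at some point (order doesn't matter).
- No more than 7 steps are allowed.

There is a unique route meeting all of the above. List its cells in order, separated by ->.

Any route must reach c1 and d4 and still end at d2 within 7 moves, so the order of the required stops is forced.
Route from d3: down to d4, left to c4, 3× up (reaching c1), right to d1, down to d2 — 7 moves in all.
Check: all required cells visited; 7 ≤ 7 moves.

d3 -> d4 -> c4 -> c3 -> c2 -> c1 -> d1 -> d2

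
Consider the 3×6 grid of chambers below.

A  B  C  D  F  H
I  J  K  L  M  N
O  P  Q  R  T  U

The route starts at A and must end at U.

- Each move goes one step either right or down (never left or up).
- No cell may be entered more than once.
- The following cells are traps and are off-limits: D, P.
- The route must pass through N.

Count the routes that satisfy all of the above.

3

A right/down-only route from A to U makes exactly 2 down-moves and 5 right-moves in some order.
With no other constraints that would be C(7,2) = 21 routes.
Split at N and multiply the segment counts (each segment already excludes blocked cells): A→N: 3; N→U: 1; product = 3.
That gives 3 routes.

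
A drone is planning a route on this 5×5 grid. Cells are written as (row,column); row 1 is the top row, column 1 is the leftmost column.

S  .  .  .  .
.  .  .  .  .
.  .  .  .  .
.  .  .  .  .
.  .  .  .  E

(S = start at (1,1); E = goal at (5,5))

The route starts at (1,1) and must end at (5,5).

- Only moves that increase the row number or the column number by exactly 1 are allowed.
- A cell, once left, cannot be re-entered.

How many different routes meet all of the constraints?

A right/down-only route from (1,1) to (5,5) makes exactly 4 down-moves and 4 right-moves in some order.
With no other constraints that would be C(8,4) = 70 routes.
That gives 70 routes.

70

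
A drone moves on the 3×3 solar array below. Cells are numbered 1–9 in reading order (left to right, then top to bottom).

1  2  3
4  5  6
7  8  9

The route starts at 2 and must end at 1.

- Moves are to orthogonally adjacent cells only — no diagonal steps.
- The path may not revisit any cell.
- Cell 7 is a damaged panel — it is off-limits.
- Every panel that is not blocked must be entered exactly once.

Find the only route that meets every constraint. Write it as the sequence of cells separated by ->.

2 -> 3 -> 6 -> 9 -> 8 -> 5 -> 4 -> 1

Need to visit all 8 open cells exactly once, starting at 2 and ending at 1.
Route from 2: right 1 to 3, down 2 to 9, left 1 to 8, up 1 to 5, left 1 to 4, up 1 to 1 — 7 moves in all.
Check: all 8 open cells covered.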